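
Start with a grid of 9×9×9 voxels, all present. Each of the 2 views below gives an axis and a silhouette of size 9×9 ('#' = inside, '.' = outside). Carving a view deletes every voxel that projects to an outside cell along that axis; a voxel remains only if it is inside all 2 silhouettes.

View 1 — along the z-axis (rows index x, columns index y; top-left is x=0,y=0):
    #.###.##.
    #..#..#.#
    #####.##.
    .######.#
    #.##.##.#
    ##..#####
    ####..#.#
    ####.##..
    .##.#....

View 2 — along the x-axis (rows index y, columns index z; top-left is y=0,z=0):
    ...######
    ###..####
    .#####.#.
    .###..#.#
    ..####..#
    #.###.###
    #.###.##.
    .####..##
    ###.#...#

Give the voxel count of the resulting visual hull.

before carving: 729 voxels (9×9×9)
  1. axis=2 (XY plane), |mask|=52  ⇒  voxels=468
  2. axis=0 (YZ plane), |mask|=53  ⇒  voxels=305

remaining voxels: 305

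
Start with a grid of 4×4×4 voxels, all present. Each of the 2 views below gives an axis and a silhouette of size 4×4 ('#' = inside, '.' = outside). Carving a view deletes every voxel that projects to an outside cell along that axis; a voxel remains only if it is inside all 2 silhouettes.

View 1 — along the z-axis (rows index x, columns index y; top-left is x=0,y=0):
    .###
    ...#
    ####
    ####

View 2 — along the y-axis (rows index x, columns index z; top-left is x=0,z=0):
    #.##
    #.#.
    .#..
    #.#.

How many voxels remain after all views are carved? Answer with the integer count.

|visual hull| = 23

before carving: 64 voxels (4×4×4)
step 1: project along z, AND mask (12/16) → |grid| = 48
step 2: project along y, AND mask (8/16) → |grid| = 23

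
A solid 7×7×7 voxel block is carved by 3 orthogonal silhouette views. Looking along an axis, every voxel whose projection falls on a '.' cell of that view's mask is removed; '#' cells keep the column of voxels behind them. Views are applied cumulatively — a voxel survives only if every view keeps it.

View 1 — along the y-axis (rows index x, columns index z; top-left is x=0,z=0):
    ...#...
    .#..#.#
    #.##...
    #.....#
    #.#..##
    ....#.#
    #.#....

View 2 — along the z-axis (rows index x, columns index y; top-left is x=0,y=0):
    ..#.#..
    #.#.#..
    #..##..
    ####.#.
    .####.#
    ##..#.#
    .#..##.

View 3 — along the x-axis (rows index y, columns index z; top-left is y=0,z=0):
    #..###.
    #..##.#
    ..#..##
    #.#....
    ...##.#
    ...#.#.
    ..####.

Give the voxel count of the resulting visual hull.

32 voxels

before carving: 343 voxels (7×7×7)
  1. axis=1 (XZ plane), |mask|=17  ⇒  voxels=119
  2. axis=2 (XY plane), |mask|=25  ⇒  voxels=64
  3. axis=0 (YZ plane), |mask|=22  ⇒  voxels=32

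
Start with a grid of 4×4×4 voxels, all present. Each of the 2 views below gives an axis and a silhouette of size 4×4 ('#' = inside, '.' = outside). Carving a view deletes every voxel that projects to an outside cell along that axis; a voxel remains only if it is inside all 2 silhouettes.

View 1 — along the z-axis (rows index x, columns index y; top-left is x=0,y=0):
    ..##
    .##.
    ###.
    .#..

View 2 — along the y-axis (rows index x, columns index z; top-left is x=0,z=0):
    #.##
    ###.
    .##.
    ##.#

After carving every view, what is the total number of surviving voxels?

voxel count = 21

start: 4×4×4 = 64 voxels
  1. axis=2 (XY plane), |mask|=8  ⇒  voxels=32
  2. axis=1 (XZ plane), |mask|=11  ⇒  voxels=21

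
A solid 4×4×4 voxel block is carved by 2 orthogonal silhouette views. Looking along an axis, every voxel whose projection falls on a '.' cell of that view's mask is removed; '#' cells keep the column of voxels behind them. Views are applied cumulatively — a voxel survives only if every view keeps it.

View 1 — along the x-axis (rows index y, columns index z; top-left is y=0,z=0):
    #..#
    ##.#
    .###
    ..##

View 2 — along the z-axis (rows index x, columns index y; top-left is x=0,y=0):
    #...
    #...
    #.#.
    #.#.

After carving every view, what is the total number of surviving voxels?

voxel count = 14

initial block: 4^3 = 64
carve view 1 (along x, YZ-mask fill 10/16): 40 voxels remain
carve view 2 (along z, XY-mask fill 6/16): 14 voxels remain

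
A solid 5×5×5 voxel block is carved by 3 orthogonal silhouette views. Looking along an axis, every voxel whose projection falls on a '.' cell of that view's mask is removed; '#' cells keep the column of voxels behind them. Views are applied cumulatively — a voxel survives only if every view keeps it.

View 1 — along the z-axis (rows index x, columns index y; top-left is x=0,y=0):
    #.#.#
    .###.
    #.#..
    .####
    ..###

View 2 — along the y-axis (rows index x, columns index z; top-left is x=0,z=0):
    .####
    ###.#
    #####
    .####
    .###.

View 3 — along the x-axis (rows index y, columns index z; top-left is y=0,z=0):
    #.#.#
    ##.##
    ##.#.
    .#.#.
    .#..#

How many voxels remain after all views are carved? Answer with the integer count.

before carving: 125 voxels (5×5×5)
after view 1 [z-axis, 15 of 25 cells solid] → remaining = 75
after view 2 [y-axis, 20 of 25 cells solid] → remaining = 59
after view 3 [x-axis, 14 of 25 cells solid] → remaining = 32

voxel count = 32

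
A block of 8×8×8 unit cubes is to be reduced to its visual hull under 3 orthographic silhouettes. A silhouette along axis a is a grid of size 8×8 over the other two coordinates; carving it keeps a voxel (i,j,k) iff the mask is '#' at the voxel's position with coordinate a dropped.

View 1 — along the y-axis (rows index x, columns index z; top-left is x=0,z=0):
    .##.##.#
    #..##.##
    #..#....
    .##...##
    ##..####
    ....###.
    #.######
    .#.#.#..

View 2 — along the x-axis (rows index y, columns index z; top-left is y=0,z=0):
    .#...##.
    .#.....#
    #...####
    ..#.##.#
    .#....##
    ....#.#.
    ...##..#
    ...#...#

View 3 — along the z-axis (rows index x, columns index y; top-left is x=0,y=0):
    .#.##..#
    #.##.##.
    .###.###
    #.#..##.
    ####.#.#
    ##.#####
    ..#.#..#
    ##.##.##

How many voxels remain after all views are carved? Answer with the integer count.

before carving: 512 voxels (8×8×8)
carve view 1 (along y, XZ-mask fill 35/64): 280 voxels remain
carve view 2 (along x, YZ-mask fill 24/64): 112 voxels remain
carve view 3 (along z, XY-mask fill 41/64): 70 voxels remain

70 voxels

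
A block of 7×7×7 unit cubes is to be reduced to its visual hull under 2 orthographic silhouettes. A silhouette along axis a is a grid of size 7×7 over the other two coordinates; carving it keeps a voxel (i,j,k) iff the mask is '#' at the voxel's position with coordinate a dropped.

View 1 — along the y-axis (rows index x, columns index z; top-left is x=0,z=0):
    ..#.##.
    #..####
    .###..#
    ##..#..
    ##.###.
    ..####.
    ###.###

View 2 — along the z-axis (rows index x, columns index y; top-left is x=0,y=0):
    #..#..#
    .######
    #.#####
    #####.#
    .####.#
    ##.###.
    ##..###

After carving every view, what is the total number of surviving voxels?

156 voxels

start: 7×7×7 = 343 voxels
step 1: project along y, AND mask (30/49) → |grid| = 210
step 2: project along z, AND mask (36/49) → |grid| = 156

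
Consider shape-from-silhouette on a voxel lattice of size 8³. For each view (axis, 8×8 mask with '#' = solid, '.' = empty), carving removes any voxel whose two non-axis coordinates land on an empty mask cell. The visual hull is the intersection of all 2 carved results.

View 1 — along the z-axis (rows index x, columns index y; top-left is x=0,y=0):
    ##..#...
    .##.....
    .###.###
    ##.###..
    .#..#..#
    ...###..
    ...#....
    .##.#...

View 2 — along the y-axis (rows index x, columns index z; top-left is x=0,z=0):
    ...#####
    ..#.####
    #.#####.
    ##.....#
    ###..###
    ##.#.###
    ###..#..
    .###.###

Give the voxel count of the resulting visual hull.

voxel count = 134

start: 8×8×8 = 512 voxels
V1 z: intersect with XY mask (26 set) -- 208 left
V2 y: intersect with XZ mask (41 set) -- 134 left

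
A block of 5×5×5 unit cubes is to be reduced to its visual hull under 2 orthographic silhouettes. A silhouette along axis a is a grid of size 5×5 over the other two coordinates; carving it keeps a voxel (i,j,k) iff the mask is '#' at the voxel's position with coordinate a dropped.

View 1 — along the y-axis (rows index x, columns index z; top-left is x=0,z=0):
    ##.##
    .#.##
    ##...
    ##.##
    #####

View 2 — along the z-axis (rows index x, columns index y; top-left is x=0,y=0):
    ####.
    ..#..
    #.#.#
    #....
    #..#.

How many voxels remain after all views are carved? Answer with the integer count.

|visual hull| = 39

initial block: 5^3 = 125
V1 y: intersect with XZ mask (18 set) -- 90 left
V2 z: intersect with XY mask (11 set) -- 39 left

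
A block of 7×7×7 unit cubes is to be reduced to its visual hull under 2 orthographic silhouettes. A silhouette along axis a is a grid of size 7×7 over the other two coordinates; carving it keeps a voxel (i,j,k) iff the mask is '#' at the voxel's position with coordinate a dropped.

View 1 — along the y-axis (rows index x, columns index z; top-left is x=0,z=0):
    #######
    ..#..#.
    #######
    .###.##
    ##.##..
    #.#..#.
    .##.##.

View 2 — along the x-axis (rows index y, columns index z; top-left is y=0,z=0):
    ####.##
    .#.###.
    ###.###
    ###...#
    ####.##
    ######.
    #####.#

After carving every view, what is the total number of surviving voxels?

remaining voxels: 176

before carving: 343 voxels (7×7×7)
carve view 1 (along y, XZ-mask fill 32/49): 224 voxels remain
carve view 2 (along x, YZ-mask fill 38/49): 176 voxels remain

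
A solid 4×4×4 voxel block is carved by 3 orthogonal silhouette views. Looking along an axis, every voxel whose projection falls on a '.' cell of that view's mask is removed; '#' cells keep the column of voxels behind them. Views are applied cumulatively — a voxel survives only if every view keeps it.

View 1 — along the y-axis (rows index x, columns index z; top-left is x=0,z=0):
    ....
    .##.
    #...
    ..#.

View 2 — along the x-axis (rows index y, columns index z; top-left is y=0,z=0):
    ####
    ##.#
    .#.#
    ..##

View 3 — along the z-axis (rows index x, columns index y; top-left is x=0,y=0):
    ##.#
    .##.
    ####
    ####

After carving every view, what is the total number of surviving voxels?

voxel count = 6

initial block: 4^3 = 64
V1 y: intersect with XZ mask (4 set) -- 16 left
V2 x: intersect with YZ mask (11 set) -- 9 left
V3 z: intersect with XY mask (13 set) -- 6 left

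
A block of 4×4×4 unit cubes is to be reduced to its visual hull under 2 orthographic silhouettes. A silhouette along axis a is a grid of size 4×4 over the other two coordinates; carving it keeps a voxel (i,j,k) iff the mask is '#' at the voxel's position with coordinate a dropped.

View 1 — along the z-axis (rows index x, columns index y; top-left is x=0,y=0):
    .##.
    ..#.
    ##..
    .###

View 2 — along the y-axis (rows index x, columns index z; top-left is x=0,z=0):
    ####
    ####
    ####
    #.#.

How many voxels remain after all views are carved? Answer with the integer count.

initial block: 4^3 = 64
step 1: project along z, AND mask (8/16) → |grid| = 32
step 2: project along y, AND mask (14/16) → |grid| = 26

|visual hull| = 26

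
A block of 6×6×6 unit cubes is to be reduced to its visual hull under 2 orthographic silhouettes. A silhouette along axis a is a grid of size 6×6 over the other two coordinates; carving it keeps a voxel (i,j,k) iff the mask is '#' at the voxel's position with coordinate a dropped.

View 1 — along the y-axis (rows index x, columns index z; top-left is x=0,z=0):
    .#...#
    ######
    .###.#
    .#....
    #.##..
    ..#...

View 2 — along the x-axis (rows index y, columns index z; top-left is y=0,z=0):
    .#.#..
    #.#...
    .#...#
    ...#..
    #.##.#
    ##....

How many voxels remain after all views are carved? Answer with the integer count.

before carving: 216 voxels (6×6×6)
V1 y: intersect with XZ mask (17 set) -- 102 left
V2 x: intersect with YZ mask (13 set) -- 41 left

41 voxels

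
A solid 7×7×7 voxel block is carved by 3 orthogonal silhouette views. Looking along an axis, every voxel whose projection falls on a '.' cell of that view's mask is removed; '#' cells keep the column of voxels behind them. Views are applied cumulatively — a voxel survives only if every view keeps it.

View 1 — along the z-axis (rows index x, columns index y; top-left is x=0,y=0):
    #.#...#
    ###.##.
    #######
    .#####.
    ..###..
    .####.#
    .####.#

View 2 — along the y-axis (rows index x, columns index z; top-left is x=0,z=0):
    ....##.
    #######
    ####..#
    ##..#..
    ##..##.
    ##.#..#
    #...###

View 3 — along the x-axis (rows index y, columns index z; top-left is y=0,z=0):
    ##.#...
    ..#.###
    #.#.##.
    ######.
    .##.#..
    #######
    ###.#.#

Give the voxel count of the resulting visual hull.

start: 7×7×7 = 343 voxels
step 1: project along z, AND mask (33/49) → |grid| = 231
step 2: project along y, AND mask (29/49) → |grid| = 143
step 3: project along x, AND mask (32/49) → |grid| = 88

voxel count = 88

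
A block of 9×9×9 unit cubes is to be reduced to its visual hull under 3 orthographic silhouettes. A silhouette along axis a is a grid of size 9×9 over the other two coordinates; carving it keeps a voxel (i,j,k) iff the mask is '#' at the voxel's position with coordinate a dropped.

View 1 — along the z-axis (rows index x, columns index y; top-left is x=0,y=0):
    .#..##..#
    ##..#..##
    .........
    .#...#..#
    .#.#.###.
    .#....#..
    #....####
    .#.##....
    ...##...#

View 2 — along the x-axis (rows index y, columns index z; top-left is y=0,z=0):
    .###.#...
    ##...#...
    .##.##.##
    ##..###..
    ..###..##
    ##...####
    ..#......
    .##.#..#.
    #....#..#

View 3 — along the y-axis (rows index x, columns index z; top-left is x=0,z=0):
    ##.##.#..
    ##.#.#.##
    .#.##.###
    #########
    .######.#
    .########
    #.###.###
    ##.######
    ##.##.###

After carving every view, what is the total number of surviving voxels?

|visual hull| = 85

full grid |V| = 729
step 1: project along z, AND mask (30/81) → |grid| = 270
step 2: project along x, AND mask (37/81) → |grid| = 115
step 3: project along y, AND mask (63/81) → |grid| = 85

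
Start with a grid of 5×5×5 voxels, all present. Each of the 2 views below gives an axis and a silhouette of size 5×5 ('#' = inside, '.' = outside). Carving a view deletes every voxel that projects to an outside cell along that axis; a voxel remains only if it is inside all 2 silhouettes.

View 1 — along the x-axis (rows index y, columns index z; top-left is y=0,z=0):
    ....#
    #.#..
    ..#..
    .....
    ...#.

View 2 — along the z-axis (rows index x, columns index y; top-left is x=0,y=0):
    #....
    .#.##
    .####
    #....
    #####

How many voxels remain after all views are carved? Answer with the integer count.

|visual hull| = 14

before carving: 125 voxels (5×5×5)
  1. axis=0 (YZ plane), |mask|=5  ⇒  voxels=25
  2. axis=2 (XY plane), |mask|=14  ⇒  voxels=14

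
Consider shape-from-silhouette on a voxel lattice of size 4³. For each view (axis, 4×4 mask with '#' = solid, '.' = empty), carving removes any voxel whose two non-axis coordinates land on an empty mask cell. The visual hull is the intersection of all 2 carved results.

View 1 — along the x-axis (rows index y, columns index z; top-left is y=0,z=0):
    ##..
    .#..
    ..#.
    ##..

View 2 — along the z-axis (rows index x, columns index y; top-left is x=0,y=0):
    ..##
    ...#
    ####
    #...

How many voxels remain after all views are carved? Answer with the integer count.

before carving: 64 voxels (4×4×4)
[1] x-view keeps 6 columns → grid now 24
[2] z-view keeps 8 columns → grid now 13

13 voxels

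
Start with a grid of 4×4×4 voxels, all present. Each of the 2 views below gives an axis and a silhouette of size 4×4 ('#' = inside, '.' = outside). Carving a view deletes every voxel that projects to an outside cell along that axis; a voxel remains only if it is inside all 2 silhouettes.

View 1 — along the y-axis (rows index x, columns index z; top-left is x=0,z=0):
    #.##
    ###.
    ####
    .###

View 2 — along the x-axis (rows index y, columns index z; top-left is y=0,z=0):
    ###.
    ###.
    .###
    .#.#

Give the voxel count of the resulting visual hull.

full grid |V| = 64
after view 1 [y-axis, 13 of 16 cells solid] → remaining = 52
after view 2 [x-axis, 11 of 16 cells solid] → remaining = 36

voxel count = 36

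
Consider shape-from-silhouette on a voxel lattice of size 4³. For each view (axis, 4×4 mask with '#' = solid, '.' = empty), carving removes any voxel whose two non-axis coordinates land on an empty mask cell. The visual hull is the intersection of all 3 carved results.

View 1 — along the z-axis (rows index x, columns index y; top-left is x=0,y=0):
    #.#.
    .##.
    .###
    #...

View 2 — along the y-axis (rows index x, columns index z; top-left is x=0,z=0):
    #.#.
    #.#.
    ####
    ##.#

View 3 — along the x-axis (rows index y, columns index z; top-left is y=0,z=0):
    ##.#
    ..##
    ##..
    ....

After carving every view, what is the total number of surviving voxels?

|visual hull| = 11

start: 4×4×4 = 64 voxels
carve view 1 (along z, XY-mask fill 8/16): 32 voxels remain
carve view 2 (along y, XZ-mask fill 11/16): 23 voxels remain
carve view 3 (along x, YZ-mask fill 7/16): 11 voxels remain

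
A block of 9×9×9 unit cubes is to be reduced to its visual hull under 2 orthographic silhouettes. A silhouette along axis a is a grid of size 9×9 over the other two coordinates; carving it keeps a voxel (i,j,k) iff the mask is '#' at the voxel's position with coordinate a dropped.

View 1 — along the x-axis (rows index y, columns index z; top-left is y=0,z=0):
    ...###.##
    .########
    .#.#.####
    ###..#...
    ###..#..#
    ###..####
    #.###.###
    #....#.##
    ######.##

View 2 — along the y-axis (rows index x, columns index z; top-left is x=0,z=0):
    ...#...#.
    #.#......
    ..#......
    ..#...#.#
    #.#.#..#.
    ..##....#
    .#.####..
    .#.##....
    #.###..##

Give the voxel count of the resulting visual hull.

initial block: 9^3 = 729
step 1: project along x, AND mask (54/81) → |grid| = 486
step 2: project along y, AND mask (29/81) → |grid| = 168

voxel count = 168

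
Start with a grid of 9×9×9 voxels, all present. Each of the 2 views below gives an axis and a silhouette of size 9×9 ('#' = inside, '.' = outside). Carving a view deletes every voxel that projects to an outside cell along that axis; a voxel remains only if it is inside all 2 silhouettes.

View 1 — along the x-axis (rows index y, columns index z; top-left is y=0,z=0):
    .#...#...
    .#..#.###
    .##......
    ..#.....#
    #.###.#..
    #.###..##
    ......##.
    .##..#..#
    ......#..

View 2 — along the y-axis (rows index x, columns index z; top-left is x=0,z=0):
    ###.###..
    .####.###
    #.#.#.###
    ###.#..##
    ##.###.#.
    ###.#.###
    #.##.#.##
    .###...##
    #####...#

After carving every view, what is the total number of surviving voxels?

start: 9×9×9 = 729 voxels
V1 x: intersect with YZ mask (29 set) -- 261 left
V2 y: intersect with XZ mask (55 set) -- 184 left

remaining voxels: 184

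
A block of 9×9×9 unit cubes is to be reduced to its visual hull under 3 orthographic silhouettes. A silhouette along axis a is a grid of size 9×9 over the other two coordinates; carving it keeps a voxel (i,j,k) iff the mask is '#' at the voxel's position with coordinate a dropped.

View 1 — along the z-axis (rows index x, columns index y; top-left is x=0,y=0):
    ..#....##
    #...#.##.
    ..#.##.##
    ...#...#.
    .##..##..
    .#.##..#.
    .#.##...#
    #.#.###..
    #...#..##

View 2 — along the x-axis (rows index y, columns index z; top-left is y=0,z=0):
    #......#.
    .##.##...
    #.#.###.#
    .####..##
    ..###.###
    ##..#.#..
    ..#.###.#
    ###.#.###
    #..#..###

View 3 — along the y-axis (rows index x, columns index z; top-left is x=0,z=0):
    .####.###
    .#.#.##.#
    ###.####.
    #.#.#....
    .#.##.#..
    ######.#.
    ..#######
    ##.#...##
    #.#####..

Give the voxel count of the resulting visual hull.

voxel count = 117

start: 9×9×9 = 729 voxels
after view 1 [z-axis, 35 of 81 cells solid] → remaining = 315
after view 2 [x-axis, 45 of 81 cells solid] → remaining = 185
after view 3 [y-axis, 51 of 81 cells solid] → remaining = 117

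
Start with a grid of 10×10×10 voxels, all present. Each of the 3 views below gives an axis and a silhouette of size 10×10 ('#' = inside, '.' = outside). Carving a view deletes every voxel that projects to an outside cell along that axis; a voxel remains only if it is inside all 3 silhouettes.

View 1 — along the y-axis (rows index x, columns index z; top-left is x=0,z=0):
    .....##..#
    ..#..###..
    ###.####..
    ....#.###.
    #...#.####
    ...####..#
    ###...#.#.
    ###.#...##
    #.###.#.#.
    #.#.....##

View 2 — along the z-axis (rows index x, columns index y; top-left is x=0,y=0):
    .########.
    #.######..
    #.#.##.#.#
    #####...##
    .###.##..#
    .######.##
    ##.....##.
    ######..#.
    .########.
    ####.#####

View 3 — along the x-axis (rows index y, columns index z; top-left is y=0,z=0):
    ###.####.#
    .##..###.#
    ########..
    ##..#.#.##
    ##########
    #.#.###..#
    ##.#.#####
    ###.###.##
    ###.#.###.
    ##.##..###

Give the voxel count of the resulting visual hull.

full grid |V| = 1000
V1 y: intersect with XZ mask (50 set) -- 500 left
V2 z: intersect with XY mask (70 set) -- 344 left
V3 x: intersect with YZ mask (74 set) -- 264 left

|visual hull| = 264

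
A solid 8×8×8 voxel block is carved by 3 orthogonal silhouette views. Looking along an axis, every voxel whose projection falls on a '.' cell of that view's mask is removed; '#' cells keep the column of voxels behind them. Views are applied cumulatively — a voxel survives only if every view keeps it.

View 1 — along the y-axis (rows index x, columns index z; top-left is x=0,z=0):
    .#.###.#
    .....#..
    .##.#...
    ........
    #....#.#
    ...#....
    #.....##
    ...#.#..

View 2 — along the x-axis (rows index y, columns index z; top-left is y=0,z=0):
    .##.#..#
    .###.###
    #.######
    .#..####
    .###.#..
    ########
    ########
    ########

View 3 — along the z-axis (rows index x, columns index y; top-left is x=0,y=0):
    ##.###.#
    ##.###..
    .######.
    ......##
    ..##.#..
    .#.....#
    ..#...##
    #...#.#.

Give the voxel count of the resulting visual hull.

start: 8×8×8 = 512 voxels
  1. axis=1 (XZ plane), |mask|=18  ⇒  voxels=144
  2. axis=0 (YZ plane), |mask|=50  ⇒  voxels=114
  3. axis=2 (XY plane), |mask|=30  ⇒  voxels=65

65 voxels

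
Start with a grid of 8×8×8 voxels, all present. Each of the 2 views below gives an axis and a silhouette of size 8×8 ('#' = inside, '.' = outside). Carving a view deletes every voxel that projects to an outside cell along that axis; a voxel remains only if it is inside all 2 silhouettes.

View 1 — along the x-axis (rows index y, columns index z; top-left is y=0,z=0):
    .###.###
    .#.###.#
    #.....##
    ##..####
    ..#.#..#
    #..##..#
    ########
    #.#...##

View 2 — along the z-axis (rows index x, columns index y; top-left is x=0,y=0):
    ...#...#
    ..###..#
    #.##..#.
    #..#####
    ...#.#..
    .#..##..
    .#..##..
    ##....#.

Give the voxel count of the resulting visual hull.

133 voxels

initial block: 8^3 = 512
after view 1 [x-axis, 39 of 64 cells solid] → remaining = 312
after view 2 [z-axis, 27 of 64 cells solid] → remaining = 133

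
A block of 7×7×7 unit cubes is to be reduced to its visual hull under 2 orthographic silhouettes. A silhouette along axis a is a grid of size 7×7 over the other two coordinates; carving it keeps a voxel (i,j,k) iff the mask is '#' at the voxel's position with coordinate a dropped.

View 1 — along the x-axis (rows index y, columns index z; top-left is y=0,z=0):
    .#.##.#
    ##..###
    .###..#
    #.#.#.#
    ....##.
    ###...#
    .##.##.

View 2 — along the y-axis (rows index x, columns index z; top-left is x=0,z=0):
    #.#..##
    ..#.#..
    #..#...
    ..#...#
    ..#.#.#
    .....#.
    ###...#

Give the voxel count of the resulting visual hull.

full grid |V| = 343
V1 x: intersect with YZ mask (27 set) -- 189 left
V2 y: intersect with XZ mask (18 set) -- 72 left

remaining voxels: 72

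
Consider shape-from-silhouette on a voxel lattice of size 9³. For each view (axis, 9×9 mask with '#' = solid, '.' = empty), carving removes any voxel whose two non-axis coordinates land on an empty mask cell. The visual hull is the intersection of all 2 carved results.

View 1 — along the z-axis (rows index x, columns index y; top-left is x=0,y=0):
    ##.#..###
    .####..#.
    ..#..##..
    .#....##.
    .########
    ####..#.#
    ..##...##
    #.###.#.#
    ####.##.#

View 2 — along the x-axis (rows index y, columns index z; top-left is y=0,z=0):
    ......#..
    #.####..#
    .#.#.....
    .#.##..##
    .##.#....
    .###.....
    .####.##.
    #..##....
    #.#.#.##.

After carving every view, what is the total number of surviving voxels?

remaining voxels: 194

full grid |V| = 729
after view 1 [z-axis, 48 of 81 cells solid] → remaining = 432
after view 2 [x-axis, 34 of 81 cells solid] → remaining = 194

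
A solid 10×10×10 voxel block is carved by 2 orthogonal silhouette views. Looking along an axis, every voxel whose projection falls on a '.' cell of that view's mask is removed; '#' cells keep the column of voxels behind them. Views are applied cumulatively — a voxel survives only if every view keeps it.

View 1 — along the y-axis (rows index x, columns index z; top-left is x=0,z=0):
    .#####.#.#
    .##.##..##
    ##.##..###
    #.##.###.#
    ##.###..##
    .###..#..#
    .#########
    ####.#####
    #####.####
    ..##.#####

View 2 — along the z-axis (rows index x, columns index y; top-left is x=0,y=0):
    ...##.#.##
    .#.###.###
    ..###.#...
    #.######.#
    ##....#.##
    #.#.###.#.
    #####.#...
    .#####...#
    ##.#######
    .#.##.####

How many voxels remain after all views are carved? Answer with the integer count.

start: 10×10×10 = 1000 voxels
carve view 1 (along y, XZ-mask fill 73/100): 730 voxels remain
carve view 2 (along z, XY-mask fill 63/100): 464 voxels remain

remaining voxels: 464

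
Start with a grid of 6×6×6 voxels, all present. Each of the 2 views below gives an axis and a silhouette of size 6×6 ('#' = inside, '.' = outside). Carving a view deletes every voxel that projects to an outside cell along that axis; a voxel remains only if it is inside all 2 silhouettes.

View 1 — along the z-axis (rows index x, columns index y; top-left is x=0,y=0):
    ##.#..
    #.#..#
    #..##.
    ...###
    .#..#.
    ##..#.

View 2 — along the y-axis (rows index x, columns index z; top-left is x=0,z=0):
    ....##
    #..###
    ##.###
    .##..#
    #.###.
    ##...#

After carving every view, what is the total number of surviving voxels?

full grid |V| = 216
step 1: project along z, AND mask (17/36) → |grid| = 102
step 2: project along y, AND mask (21/36) → |grid| = 59

59 voxels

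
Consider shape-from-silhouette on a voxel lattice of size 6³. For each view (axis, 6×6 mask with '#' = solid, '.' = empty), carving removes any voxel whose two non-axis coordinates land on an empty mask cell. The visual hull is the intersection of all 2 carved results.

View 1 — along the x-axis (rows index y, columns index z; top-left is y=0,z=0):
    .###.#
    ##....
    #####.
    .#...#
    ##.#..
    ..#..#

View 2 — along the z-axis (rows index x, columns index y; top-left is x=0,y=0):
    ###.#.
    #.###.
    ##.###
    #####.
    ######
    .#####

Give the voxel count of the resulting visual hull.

89 voxels

start: 6×6×6 = 216 voxels
V1 x: intersect with YZ mask (18 set) -- 108 left
V2 z: intersect with XY mask (29 set) -- 89 left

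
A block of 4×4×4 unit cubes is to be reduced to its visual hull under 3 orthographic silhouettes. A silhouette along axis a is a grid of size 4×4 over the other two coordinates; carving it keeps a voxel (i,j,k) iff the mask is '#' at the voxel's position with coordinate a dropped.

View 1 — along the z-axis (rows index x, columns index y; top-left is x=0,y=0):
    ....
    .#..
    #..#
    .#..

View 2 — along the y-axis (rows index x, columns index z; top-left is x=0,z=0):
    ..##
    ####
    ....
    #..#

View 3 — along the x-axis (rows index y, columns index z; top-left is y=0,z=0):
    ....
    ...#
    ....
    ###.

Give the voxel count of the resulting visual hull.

initial block: 4^3 = 64
V1 z: intersect with XY mask (4 set) -- 16 left
V2 y: intersect with XZ mask (8 set) -- 6 left
V3 x: intersect with YZ mask (4 set) -- 2 left

voxel count = 2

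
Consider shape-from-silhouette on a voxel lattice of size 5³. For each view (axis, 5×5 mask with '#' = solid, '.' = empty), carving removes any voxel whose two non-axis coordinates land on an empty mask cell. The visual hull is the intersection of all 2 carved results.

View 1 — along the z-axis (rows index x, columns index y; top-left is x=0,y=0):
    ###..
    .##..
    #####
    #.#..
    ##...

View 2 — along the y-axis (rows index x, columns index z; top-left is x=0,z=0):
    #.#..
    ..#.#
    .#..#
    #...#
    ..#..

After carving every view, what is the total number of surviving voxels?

initial block: 5^3 = 125
  1. axis=2 (XY plane), |mask|=14  ⇒  voxels=70
  2. axis=1 (XZ plane), |mask|=9  ⇒  voxels=26

|visual hull| = 26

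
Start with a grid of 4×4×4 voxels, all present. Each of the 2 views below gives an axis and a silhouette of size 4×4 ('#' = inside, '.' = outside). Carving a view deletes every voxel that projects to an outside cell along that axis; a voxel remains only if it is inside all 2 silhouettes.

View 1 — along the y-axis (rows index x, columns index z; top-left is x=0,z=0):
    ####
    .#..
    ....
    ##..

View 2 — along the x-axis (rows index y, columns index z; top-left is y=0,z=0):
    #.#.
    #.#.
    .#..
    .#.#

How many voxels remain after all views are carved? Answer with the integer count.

remaining voxels: 13

full grid |V| = 64
[1] y-view keeps 7 columns → grid now 28
[2] x-view keeps 7 columns → grid now 13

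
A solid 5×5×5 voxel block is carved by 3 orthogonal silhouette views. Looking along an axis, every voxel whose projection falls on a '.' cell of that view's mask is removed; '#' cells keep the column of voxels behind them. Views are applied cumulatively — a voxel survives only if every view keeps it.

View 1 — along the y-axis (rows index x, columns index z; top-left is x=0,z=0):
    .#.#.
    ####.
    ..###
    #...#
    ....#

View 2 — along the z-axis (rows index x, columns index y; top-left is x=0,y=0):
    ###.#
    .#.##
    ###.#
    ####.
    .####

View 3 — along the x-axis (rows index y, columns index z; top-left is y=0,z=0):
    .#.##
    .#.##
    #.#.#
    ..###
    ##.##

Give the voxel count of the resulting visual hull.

start: 5×5×5 = 125 voxels
step 1: project along y, AND mask (12/25) → |grid| = 60
step 2: project along z, AND mask (19/25) → |grid| = 44
step 3: project along x, AND mask (16/25) → |grid| = 30

|visual hull| = 30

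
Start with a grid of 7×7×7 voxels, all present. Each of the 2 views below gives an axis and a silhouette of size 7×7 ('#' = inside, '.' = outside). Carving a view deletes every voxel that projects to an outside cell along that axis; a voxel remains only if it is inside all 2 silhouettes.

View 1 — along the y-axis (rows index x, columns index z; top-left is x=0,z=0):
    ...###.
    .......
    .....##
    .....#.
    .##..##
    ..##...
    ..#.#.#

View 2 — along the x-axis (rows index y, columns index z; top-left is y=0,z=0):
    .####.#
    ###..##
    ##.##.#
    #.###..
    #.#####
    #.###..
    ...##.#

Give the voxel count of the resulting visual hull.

full grid |V| = 343
step 1: project along y, AND mask (15/49) → |grid| = 105
step 2: project along x, AND mask (32/49) → |grid| = 65

65 voxels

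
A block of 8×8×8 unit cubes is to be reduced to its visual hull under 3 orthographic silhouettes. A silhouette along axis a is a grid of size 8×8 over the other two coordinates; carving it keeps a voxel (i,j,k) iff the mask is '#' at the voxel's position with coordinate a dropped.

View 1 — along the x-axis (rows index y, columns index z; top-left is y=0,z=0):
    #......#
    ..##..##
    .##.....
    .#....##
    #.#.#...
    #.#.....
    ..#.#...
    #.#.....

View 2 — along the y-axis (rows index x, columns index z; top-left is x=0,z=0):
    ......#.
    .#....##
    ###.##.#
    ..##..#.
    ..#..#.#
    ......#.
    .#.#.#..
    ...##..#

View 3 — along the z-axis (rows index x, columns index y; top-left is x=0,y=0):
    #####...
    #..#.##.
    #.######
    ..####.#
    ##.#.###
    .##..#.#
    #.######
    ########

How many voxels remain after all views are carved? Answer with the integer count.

remaining voxels: 42

start: 8×8×8 = 512 voxels
  1. axis=0 (YZ plane), |mask|=20  ⇒  voxels=160
  2. axis=1 (XZ plane), |mask|=23  ⇒  voxels=55
  3. axis=2 (XY plane), |mask|=46  ⇒  voxels=42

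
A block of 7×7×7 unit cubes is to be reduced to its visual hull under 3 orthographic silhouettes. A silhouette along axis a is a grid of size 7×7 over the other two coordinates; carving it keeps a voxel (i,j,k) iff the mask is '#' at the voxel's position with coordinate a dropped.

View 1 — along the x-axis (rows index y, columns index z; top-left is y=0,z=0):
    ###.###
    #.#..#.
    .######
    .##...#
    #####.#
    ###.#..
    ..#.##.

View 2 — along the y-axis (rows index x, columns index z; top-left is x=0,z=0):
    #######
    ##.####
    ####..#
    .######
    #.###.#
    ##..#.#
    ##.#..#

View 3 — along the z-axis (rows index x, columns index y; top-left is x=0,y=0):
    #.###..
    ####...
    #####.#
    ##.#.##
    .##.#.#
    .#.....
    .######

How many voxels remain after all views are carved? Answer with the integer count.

start: 7×7×7 = 343 voxels
after view 1 [x-axis, 31 of 49 cells solid] → remaining = 217
after view 2 [y-axis, 37 of 49 cells solid] → remaining = 159
after view 3 [z-axis, 30 of 49 cells solid] → remaining = 96

remaining voxels: 96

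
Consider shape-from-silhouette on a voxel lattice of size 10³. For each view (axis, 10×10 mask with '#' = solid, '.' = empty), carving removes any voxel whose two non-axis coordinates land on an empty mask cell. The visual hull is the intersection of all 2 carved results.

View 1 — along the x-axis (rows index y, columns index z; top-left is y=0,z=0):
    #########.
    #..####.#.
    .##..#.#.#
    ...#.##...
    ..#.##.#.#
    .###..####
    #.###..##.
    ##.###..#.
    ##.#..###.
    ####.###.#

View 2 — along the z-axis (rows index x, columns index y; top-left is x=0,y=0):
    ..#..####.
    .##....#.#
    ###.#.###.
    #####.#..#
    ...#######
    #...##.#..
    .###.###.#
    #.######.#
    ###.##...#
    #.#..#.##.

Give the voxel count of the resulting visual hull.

voxel count = 371

start: 10×10×10 = 1000 voxels
after view 1 [x-axis, 61 of 100 cells solid] → remaining = 610
after view 2 [z-axis, 60 of 100 cells solid] → remaining = 371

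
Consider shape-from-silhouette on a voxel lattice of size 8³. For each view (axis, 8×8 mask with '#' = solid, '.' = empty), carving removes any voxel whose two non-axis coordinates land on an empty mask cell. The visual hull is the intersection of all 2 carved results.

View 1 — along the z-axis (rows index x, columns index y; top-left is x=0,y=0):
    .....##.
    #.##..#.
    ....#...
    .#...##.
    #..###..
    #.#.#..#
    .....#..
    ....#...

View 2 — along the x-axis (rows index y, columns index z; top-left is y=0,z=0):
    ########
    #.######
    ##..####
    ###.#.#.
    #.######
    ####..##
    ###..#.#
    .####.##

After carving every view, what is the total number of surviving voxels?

voxel count = 126

start: 8×8×8 = 512 voxels
step 1: project along z, AND mask (20/64) → |grid| = 160
step 2: project along x, AND mask (50/64) → |grid| = 126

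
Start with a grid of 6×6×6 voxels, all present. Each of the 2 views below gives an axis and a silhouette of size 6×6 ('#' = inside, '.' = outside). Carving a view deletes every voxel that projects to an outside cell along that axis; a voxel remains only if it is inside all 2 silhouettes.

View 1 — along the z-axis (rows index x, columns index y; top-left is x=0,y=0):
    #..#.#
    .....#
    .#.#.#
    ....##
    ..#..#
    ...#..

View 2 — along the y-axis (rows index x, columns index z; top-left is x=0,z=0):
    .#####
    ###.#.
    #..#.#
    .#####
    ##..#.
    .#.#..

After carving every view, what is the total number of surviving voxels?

full grid |V| = 216
carve view 1 (along z, XY-mask fill 12/36): 72 voxels remain
carve view 2 (along y, XZ-mask fill 22/36): 46 voxels remain

|visual hull| = 46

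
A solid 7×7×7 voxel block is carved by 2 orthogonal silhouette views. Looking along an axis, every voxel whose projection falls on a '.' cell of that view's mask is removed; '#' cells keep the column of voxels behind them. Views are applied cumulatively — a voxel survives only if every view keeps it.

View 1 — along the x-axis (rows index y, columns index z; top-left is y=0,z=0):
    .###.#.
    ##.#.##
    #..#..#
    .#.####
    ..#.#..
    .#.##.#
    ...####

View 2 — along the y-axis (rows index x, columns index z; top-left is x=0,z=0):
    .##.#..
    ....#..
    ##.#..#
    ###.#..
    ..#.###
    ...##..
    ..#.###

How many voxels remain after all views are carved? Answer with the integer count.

remaining voxels: 83

before carving: 343 voxels (7×7×7)
step 1: project along x, AND mask (27/49) → |grid| = 189
step 2: project along y, AND mask (22/49) → |grid| = 83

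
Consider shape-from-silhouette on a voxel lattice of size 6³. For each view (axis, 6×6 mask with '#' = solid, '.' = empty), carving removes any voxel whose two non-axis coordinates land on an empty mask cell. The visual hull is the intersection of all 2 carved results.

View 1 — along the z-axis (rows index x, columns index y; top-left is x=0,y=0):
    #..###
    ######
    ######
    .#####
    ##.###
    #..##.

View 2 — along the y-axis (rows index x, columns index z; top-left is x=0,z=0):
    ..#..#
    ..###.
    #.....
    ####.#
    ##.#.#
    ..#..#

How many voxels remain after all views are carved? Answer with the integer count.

before carving: 216 voxels (6×6×6)
[1] z-view keeps 29 columns → grid now 174
[2] y-view keeps 17 columns → grid now 83

|visual hull| = 83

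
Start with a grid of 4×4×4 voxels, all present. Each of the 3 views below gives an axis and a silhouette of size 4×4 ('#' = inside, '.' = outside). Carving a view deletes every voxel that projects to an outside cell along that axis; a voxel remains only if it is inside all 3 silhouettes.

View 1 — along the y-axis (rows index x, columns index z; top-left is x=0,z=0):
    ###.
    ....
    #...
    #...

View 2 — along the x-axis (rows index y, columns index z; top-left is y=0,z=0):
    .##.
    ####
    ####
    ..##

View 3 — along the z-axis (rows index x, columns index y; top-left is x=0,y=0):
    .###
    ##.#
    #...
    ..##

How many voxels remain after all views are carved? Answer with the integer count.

8 voxels

initial block: 4^3 = 64
  1. axis=1 (XZ plane), |mask|=5  ⇒  voxels=20
  2. axis=0 (YZ plane), |mask|=12  ⇒  voxels=13
  3. axis=2 (XY plane), |mask|=9  ⇒  voxels=8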